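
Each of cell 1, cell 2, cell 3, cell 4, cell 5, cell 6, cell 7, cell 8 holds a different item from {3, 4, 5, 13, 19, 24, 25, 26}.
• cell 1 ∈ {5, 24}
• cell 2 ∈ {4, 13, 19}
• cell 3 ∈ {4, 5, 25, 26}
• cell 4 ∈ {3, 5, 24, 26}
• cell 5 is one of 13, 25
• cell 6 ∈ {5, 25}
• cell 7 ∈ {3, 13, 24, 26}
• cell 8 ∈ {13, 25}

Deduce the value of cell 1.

The 8 variables together cover exactly {3, 4, 5, 13, 19, 24, 25, 26} — 8 values for 8 variables — and 19 appears only in cell 2's list, so cell 2 = 19.
Among the 7 still-open variables, 4 fits only cell 3 (and all 7 values in {3, 4, 5, 13, 24, 25, 26} must be used), so cell 3 = 4.
The 2 variables cell 5 and cell 8 are confined to {13, 25}, which locks those values in; drop them from cell 6, cell 7.
That leaves cell 6 = 5. So cell 1, cell 4 can't be 5.
So cell 1 = 24.

24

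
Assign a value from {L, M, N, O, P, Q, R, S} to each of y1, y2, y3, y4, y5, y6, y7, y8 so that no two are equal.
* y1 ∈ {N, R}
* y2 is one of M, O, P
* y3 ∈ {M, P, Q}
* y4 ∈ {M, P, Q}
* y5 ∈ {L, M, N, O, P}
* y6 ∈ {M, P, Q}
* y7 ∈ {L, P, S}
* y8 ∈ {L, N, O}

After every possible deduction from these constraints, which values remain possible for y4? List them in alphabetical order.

M, P, Q

The 8 variables together cover exactly {L, M, N, O, P, Q, R, S} — 8 values for 8 variables — and R appears only in y1's list, so y1 = R.
The 7 still-open variables draw from only 7 values {L, M, N, O, P, Q, S}, so each is used; only y7 can be S, hence y7 = S.
The 3 variables y3, y4, y6 are confined to {M, P, Q}, which locks those values in; drop them from y2, y5.
y2's domain is down to {O}, so y2 = O. Eliminate O elsewhere: y5, y8.
No further eliminations apply; y4 can still be any of M, P, Q.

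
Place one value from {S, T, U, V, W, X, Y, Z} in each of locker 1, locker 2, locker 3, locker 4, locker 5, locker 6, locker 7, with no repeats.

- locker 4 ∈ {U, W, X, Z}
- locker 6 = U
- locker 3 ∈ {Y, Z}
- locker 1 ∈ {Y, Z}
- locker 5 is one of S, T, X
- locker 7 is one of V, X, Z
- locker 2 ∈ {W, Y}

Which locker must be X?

locker 6 must be U (only option left). Strike U from locker 4.
locker 1 and locker 3 between them cover only {Y, Z} — a naked pair. Remove those values from locker 2, locker 4, locker 7.
That leaves locker 2 = W. Remove W from locker 4.
So X goes to locker 4.

locker 4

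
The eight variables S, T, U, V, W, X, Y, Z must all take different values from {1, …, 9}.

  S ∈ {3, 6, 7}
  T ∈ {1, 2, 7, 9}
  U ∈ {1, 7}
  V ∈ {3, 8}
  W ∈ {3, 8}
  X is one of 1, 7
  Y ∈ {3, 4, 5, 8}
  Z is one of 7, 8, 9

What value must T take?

2

The 2 variables U and X are confined to {1, 7}, which locks those values in; drop them from S, T, Z.
V and W share exactly the 2 values {3, 8}; by pigeonhole those values go to them, so strike 3, 8 from S, Y, Z.
S must be 6 (only option left).
That leaves Z = 9. Eliminate 9 elsewhere: T.
So T = 2.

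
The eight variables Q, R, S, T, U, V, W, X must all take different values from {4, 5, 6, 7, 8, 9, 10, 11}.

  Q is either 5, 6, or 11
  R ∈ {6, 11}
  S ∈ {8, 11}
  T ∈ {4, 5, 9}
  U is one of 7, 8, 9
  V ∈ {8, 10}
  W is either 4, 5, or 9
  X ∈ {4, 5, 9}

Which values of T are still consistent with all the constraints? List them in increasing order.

Among the 8 variables, 7 fits only U (and all 8 values in {4, 5, 6, 7, 8, 9, 10, 11} must be used), so U = 7.
The 7 still-open variables draw from only 7 values {4, 5, 6, 8, 9, 10, 11}, so each is used; only V can be 10, hence V = 10.
Among the 6 still-open variables, 8 fits only S (and all 6 values in {4, 5, 6, 8, 9, 11} must be used), so S = 8.
T, W, X between them cover only {4, 5, 9} — a naked triple. Remove those values from Q.
No further eliminations apply; T can still be any of 4, 5, 9.

4, 5, 9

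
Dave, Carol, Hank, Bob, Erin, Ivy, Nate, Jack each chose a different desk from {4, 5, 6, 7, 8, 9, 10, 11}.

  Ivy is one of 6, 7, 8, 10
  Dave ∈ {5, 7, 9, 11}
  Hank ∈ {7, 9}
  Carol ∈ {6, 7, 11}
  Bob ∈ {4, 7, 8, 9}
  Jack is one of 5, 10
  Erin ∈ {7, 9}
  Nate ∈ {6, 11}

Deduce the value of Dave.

5

Among the 8 variables, 4 fits only Bob (and all 8 values in {4, 5, 6, 7, 8, 9, 10, 11} must be used), so Bob = 4.
The 7 still-open variables draw from only 7 values {5, 6, 7, 8, 9, 10, 11}, so each is used; only Ivy can be 8, hence Ivy = 8.
The 6 still-open variables draw from only 6 values {5, 6, 7, 9, 10, 11}, so each is used; only Jack can be 10, hence Jack = 10.
The 5 still-open variables draw from only 5 values {5, 6, 7, 9, 11}, so each is used; only Dave can be 5, hence Dave = 5.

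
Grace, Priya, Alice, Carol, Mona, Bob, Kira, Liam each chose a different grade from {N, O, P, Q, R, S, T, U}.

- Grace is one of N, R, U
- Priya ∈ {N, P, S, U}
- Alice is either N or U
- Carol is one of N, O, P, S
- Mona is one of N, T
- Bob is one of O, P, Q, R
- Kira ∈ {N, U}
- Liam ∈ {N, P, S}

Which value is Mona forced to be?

Among the 8 variables, Q fits only Bob (and all 8 values in {N, O, P, Q, R, S, T, U} must be used), so Bob = Q.
Among the 7 still-open variables, O fits only Carol (and all 7 values in {N, O, P, R, S, T, U} must be used), so Carol = O.
Among the 6 still-open variables, R fits only Grace (and all 6 values in {N, P, R, S, T, U} must be used), so Grace = R.
The 5 still-open variables draw from only 5 values {N, P, S, T, U}, so each is used; only Mona can be T, hence Mona = T.

T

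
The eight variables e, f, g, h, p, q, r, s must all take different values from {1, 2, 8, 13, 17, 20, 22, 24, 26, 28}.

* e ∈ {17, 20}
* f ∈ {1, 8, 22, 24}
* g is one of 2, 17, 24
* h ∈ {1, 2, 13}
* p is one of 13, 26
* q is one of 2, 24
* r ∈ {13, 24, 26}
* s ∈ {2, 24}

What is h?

q and s between them cover only {2, 24} — a naked pair. Remove those values from f, g, h, r.
g's domain is down to {17}, so g = 17. Eliminate 17 elsewhere: e.
e's domain is down to {20}, so e = 20.
The 2 variables p and r are confined to {13, 26}, which locks those values in; drop them from h.
So h = 1.

1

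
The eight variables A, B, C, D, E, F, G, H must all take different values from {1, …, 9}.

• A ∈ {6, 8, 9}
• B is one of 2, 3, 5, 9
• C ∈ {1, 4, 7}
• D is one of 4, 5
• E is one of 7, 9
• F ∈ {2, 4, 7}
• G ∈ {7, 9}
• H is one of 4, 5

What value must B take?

D and H between them cover only {4, 5} — a naked pair. Remove those values from B, C, F.
The 2 variables E and G are confined to {7, 9}, which locks those values in; drop them from A, B, C, F.
C has just one choice, so C = 1.
That leaves F = 2. So B can't be 2.
So B = 3.

3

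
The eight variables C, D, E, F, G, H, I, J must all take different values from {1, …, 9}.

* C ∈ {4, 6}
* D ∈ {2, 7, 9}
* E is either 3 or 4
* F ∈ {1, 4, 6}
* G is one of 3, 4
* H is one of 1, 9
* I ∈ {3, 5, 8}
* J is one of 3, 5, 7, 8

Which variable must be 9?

H

E and G between them cover only {3, 4} — a naked pair. Remove those values from C, F, I, J.
C has just one choice, so C = 6. Eliminate 6 elsewhere: F.
That leaves F = 1. So H can't be 1.
So 9 goes to H.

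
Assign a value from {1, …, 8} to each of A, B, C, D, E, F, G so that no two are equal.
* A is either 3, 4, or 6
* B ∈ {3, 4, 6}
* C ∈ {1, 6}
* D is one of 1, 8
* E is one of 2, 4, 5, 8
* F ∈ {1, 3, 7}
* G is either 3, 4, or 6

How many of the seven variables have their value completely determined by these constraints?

3

A, B, G share exactly the 3 values {3, 4, 6}; by pigeonhole those values go to them, so strike 3, 4, 6 from C, E, F.
C must be 1 (only option left). Remove 1 from D, F.
D's domain is down to {8}, so D = 8. Strike 8 from E.
F's domain is down to {7}, so F = 7.
Determined: C=1, D=8, F=7. The other variables each still have more than one consistent value. That makes 3.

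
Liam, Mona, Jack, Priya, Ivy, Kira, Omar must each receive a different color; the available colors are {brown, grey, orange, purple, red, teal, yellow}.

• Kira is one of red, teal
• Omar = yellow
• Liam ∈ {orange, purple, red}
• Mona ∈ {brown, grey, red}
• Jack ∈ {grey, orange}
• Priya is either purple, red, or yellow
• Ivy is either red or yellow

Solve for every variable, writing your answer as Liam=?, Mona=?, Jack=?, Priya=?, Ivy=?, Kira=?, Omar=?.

Liam=orange, Mona=brown, Jack=grey, Priya=purple, Ivy=red, Kira=teal, Omar=yellow

Omar's domain is down to {yellow}, so Omar = yellow. So Priya, Ivy can't be yellow.
That leaves Ivy = red. Eliminate red elsewhere: Liam, Mona, Priya, Kira.
Kira has just one choice, so Kira = teal.
That leaves Priya = purple. Eliminate purple elsewhere: Liam.
Liam has just one choice, so Liam = orange. Strike orange from Jack.
Jack must be grey (only option left). Eliminate grey elsewhere: Mona.
Mona has just one choice, so Mona = brown.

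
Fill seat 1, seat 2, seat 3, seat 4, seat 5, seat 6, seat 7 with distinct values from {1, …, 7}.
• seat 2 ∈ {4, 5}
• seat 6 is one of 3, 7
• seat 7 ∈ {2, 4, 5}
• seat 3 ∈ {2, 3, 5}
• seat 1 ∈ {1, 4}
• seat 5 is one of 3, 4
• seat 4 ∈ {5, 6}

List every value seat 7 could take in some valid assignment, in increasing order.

2, 4, 5

The 7 variables draw from only 7 values {1, 2, 3, 4, 5, 6, 7}, so each is used; only seat 1 can be 1, hence seat 1 = 1.
The 6 still-open variables draw from only 6 values {2, 3, 4, 5, 6, 7}, so each is used; only seat 4 can be 6, hence seat 4 = 6.
The 5 still-open variables draw from only 5 values {2, 3, 4, 5, 7}, so each is used; only seat 6 can be 7, hence seat 6 = 7.
No further eliminations apply; seat 7 can still be any of 2, 4, 5.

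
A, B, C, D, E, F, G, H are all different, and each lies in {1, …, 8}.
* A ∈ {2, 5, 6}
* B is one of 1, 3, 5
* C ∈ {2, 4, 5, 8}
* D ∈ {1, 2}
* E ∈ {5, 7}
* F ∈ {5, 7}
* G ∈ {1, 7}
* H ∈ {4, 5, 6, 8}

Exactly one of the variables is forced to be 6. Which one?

The 8 variables draw from only 8 values {1, 2, 3, 4, 5, 6, 7, 8}, so each is used; only B can be 3, hence B = 3.
E and F between them cover only {5, 7} — a naked pair. Remove those values from A, C, G, H.
G's domain is down to {1}, so G = 1. Eliminate 1 elsewhere: D.
D must be 2 (only option left). Strike 2 from A, C.
So 6 goes to A.

A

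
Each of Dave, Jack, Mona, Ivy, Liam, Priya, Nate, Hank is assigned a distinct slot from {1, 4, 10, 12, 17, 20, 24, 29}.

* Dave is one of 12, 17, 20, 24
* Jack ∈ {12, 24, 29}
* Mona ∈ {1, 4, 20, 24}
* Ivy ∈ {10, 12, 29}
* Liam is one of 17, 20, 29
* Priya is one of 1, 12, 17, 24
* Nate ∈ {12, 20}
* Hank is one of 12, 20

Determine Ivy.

Among the 8 variables, 4 fits only Mona (and all 8 values in {1, 4, 10, 12, 17, 20, 24, 29} must be used), so Mona = 4.
Among the 7 still-open variables, 1 fits only Priya (and all 7 values in {1, 10, 12, 17, 20, 24, 29} must be used), so Priya = 1.
The 6 still-open variables together cover exactly {10, 12, 17, 20, 24, 29} — 6 values for 6 variables — and 10 appears only in Ivy's list, so Ivy = 10.

10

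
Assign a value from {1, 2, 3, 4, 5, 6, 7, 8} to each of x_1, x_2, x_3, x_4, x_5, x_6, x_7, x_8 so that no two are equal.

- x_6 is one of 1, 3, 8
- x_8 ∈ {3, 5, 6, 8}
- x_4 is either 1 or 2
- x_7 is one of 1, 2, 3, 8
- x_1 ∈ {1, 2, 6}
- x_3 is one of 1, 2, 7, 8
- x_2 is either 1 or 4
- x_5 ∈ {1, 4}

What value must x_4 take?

2

The 8 variables together cover exactly {1, 2, 3, 4, 5, 6, 7, 8} — 8 values for 8 variables — and 5 appears only in x_8's list, so x_8 = 5.
Among the 7 still-open variables, 6 fits only x_1 (and all 7 values in {1, 2, 3, 4, 6, 7, 8} must be used), so x_1 = 6.
The 6 still-open variables draw from only 6 values {1, 2, 3, 4, 7, 8}, so each is used; only x_3 can be 7, hence x_3 = 7.
The 2 variables x_2 and x_5 are confined to {1, 4}, which locks those values in; drop them from x_4, x_6, x_7.
So x_4 = 2.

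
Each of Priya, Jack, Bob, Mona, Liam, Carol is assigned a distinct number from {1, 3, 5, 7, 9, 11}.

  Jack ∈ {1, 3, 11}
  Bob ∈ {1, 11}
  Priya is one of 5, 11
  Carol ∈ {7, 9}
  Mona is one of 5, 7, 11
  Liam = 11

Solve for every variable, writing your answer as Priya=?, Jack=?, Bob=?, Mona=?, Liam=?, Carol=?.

Priya=5, Jack=3, Bob=1, Mona=7, Liam=11, Carol=9

Liam must be 11 (only option left). So Priya, Jack, Bob, Mona can't be 11.
Priya's domain is down to {5}, so Priya = 5. Remove 5 from Mona.
Bob must be 1 (only option left). Eliminate 1 elsewhere: Jack.
That leaves Mona = 7. Eliminate 7 elsewhere: Carol.
Carol's domain is down to {9}, so Carol = 9.
Jack must be 3 (only option left).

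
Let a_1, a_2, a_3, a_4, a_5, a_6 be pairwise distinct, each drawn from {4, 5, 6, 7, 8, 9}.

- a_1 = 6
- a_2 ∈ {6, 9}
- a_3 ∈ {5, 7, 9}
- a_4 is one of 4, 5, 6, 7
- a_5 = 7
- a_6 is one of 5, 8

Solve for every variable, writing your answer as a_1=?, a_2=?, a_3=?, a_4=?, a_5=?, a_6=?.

a_1=6, a_2=9, a_3=5, a_4=4, a_5=7, a_6=8

a_1 must be 6 (only option left). Remove 6 from a_2, a_4.
a_2's domain is down to {9}, so a_2 = 9. Eliminate 9 elsewhere: a_3.
That leaves a_5 = 7. Strike 7 from a_3, a_4.
a_3 has just one choice, so a_3 = 5. Strike 5 from a_4, a_6.
a_4 has just one choice, so a_4 = 4.
a_6 must be 8 (only option left).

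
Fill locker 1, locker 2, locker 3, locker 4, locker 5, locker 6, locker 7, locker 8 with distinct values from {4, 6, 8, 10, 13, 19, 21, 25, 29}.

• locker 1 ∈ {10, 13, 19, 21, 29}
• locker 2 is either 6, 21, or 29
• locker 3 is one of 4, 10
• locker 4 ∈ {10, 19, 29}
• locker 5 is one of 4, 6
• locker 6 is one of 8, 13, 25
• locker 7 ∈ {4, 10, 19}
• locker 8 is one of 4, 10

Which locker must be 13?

locker 1

The 2 variables locker 3 and locker 8 are confined to {4, 10}, which locks those values in; drop them from locker 1, locker 4, locker 5, locker 7.
locker 5 has just one choice, so locker 5 = 6. Remove 6 from locker 2.
locker 7's domain is down to {19}, so locker 7 = 19. Remove 19 from locker 1, locker 4.
locker 4 must be 29 (only option left). Eliminate 29 elsewhere: locker 1, locker 2.
locker 2 must be 21 (only option left). Remove 21 from locker 1.
So 13 goes to locker 1.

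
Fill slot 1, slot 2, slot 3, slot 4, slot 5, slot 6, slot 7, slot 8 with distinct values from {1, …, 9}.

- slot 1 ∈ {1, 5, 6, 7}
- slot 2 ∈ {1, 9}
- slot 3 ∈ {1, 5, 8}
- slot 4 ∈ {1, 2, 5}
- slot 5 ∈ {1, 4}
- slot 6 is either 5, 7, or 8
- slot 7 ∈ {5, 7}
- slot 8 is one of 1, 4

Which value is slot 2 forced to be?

9

The 8 variables together cover exactly {1, 2, 4, 5, 6, 7, 8, 9} — 8 values for 8 variables — and 2 appears only in slot 4's list, so slot 4 = 2.
The 7 still-open variables together cover exactly {1, 4, 5, 6, 7, 8, 9} — 7 values for 7 variables — and 6 appears only in slot 1's list, so slot 1 = 6.
The 6 still-open variables together cover exactly {1, 4, 5, 7, 8, 9} — 6 values for 6 variables — and 9 appears only in slot 2's list, so slot 2 = 9.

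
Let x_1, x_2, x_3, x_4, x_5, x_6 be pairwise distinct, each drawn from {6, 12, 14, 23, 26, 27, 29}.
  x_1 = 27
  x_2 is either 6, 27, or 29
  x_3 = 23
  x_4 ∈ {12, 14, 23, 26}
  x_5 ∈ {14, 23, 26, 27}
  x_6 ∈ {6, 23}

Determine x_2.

x_1 has just one choice, so x_1 = 27. Remove 27 from x_2, x_5.
x_3 must be 23 (only option left). Eliminate 23 elsewhere: x_4, x_5, x_6.
x_6's domain is down to {6}, so x_6 = 6. Eliminate 6 elsewhere: x_2.
So x_2 = 29.

29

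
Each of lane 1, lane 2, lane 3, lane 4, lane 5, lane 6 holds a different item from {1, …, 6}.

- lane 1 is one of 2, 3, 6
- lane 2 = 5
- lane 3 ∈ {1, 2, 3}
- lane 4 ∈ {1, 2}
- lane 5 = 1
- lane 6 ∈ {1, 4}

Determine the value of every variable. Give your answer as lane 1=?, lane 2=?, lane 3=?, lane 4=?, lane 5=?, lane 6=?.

lane 1=6, lane 2=5, lane 3=3, lane 4=2, lane 5=1, lane 6=4

lane 2 must be 5 (only option left).
lane 5 has just one choice, so lane 5 = 1. Strike 1 from lane 3, lane 4, lane 6.
lane 6 has just one choice, so lane 6 = 4.
lane 4's domain is down to {2}, so lane 4 = 2. Remove 2 from lane 1, lane 3.
lane 3 must be 3 (only option left). Eliminate 3 elsewhere: lane 1.
lane 1's domain is down to {6}, so lane 1 = 6.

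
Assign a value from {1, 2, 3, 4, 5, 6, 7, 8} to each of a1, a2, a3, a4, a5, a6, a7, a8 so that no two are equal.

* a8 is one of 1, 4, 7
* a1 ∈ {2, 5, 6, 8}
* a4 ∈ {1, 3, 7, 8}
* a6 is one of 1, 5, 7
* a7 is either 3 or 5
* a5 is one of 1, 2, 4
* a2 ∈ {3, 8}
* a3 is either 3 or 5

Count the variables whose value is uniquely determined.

Among the 8 variables, 6 fits only a1 (and all 8 values in {1, 2, 3, 4, 5, 6, 7, 8} must be used), so a1 = 6.
The 7 still-open variables draw from only 7 values {1, 2, 3, 4, 5, 7, 8}, so each is used; only a5 can be 2, hence a5 = 2.
Among the 6 still-open variables, 4 fits only a8 (and all 6 values in {1, 3, 4, 5, 7, 8} must be used), so a8 = 4.
a3 and a7 share exactly the 2 values {3, 5}; by pigeonhole those values go to them, so strike 3, 5 from a2, a4, a6.
a2 has just one choice, so a2 = 8. Eliminate 8 elsewhere: a4.
Determined: a1=6, a2=8, a5=2, a8=4. The other variables each still have more than one consistent value. That makes 4.

4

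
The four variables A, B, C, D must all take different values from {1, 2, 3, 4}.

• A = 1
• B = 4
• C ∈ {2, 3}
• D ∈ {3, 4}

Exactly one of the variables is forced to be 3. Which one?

A's domain is down to {1}, so A = 1.
B has just one choice, so B = 4. Strike 4 from D.
So 3 goes to D.

D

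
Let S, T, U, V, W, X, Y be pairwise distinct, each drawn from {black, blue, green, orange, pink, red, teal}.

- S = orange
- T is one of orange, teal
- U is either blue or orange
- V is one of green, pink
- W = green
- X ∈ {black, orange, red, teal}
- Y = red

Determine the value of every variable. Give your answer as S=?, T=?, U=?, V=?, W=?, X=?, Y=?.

S=orange, T=teal, U=blue, V=pink, W=green, X=black, Y=red

S must be orange (only option left). Strike orange from T, U, X.
T must be teal (only option left). Remove teal from X.
That leaves U = blue.
That leaves W = green. So V can't be green.
Y's domain is down to {red}, so Y = red. Remove red from X.
V must be pink (only option left).
X's domain is down to {black}, so X = black.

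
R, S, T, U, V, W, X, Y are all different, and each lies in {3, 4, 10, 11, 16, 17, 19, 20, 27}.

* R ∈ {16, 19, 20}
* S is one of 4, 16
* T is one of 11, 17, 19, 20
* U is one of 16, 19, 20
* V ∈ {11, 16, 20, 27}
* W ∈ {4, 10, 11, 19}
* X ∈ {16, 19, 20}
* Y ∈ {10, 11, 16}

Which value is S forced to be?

4

The 8 variables together cover exactly {4, 10, 11, 16, 17, 19, 20, 27} — 8 values for 8 variables — and 17 appears only in T's list, so T = 17.
The 7 still-open variables together cover exactly {4, 10, 11, 16, 19, 20, 27} — 7 values for 7 variables — and 27 appears only in V's list, so V = 27.
The 3 variables R, U, X are confined to {16, 19, 20}, which locks those values in; drop them from S, W, Y.
So S = 4.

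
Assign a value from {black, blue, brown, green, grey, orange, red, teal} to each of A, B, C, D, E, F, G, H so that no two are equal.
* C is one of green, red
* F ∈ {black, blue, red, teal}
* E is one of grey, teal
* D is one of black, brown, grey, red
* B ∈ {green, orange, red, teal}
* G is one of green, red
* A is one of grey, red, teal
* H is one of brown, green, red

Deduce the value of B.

orange

The 8 variables together cover exactly {black, blue, brown, green, grey, orange, red, teal} — 8 values for 8 variables — and blue appears only in F's list, so F = blue.
The 7 still-open variables together cover exactly {black, brown, green, grey, orange, red, teal} — 7 values for 7 variables — and black appears only in D's list, so D = black.
Among the 6 still-open variables, brown fits only H (and all 6 values in {brown, green, grey, orange, red, teal} must be used), so H = brown.
The 5 still-open variables together cover exactly {green, grey, orange, red, teal} — 5 values for 5 variables — and orange appears only in B's list, so B = orange.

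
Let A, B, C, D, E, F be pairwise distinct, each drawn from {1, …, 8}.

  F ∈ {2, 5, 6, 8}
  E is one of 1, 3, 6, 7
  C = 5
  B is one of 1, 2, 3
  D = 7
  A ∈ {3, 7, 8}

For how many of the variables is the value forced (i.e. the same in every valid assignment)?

C's domain is down to {5}, so C = 5. Remove 5 from F.
That leaves D = 7. So A, E can't be 7.
Determined: C=5, D=7. The other variables each still have more than one consistent value. That makes 2.

2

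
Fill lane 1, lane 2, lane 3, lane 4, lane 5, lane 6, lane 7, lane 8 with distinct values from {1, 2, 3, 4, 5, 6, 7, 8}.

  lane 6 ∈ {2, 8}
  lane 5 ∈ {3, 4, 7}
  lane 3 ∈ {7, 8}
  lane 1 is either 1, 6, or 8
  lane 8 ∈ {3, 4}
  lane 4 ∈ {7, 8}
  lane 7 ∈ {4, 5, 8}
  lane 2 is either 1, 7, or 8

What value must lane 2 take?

1

The 8 variables draw from only 8 values {1, 2, 3, 4, 5, 6, 7, 8}, so each is used; only lane 6 can be 2, hence lane 6 = 2.
Among the 7 still-open variables, 5 fits only lane 7 (and all 7 values in {1, 3, 4, 5, 6, 7, 8} must be used), so lane 7 = 5.
The 6 still-open variables together cover exactly {1, 3, 4, 6, 7, 8} — 6 values for 6 variables — and 6 appears only in lane 1's list, so lane 1 = 6.
The 5 still-open variables together cover exactly {1, 3, 4, 7, 8} — 5 values for 5 variables — and 1 appears only in lane 2's list, so lane 2 = 1.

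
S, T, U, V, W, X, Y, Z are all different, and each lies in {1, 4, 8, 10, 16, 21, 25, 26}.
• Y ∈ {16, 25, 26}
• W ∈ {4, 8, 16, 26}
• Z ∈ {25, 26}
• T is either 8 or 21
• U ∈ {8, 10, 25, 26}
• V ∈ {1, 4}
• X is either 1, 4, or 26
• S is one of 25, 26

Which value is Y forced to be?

The 8 variables draw from only 8 values {1, 4, 8, 10, 16, 21, 25, 26}, so each is used; only U can be 10, hence U = 10.
Among the 7 still-open variables, 21 fits only T (and all 7 values in {1, 4, 8, 16, 21, 25, 26} must be used), so T = 21.
Among the 6 still-open variables, 8 fits only W (and all 6 values in {1, 4, 8, 16, 25, 26} must be used), so W = 8.
The 5 still-open variables draw from only 5 values {1, 4, 16, 25, 26}, so each is used; only Y can be 16, hence Y = 16.

16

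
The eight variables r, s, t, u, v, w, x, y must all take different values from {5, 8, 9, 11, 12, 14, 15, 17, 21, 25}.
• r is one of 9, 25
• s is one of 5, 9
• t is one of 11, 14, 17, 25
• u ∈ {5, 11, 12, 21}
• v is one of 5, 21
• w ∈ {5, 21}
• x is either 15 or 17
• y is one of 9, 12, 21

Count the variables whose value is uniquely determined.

v and w share exactly the 2 values {5, 21}; by pigeonhole those values go to them, so strike 5, 21 from s, u, y.
s must be 9 (only option left). Eliminate 9 elsewhere: r, y.
That leaves y = 12. Eliminate 12 elsewhere: u.
r must be 25 (only option left). Eliminate 25 elsewhere: t.
That leaves u = 11. Strike 11 from t.
Determined: r=25, s=9, u=11, y=12. The other variables each still have more than one consistent value. That makes 4.

4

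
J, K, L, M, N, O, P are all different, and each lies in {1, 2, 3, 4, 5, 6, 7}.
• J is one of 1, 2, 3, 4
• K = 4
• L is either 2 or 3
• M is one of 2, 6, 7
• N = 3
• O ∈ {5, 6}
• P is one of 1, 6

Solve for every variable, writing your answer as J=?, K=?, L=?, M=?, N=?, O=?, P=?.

K's domain is down to {4}, so K = 4. So J can't be 4.
N's domain is down to {3}, so N = 3. So J, L can't be 3.
L must be 2 (only option left). Eliminate 2 elsewhere: J, M.
J's domain is down to {1}, so J = 1. Remove 1 from P.
P has just one choice, so P = 6. Eliminate 6 elsewhere: M, O.
M's domain is down to {7}, so M = 7.
That leaves O = 5.

J=1, K=4, L=2, M=7, N=3, O=5, P=6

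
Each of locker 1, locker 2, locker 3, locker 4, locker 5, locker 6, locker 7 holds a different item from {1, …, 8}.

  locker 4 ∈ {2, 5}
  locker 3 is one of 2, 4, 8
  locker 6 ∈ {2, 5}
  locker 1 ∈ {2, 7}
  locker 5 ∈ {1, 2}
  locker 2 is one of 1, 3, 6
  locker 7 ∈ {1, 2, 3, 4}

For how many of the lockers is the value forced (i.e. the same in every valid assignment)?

locker 4 and locker 6 between them cover only {2, 5} — a naked pair. Remove those values from locker 1, locker 3, locker 5, locker 7.
That leaves locker 1 = 7.
locker 5 has just one choice, so locker 5 = 1. Eliminate 1 elsewhere: locker 2, locker 7.
Determined: locker 1=7, locker 5=1. The other lockers each still have more than one consistent value. That makes 2.

2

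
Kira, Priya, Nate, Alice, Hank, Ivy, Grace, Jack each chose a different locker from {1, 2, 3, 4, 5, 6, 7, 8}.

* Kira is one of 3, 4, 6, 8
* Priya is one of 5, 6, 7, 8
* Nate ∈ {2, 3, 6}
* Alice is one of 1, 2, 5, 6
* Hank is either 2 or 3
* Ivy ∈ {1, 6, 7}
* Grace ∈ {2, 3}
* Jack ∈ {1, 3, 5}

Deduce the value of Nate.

6

The 8 variables draw from only 8 values {1, 2, 3, 4, 5, 6, 7, 8}, so each is used; only Kira can be 4, hence Kira = 4.
The 7 still-open variables draw from only 7 values {1, 2, 3, 5, 6, 7, 8}, so each is used; only Priya can be 8, hence Priya = 8.
Among the 6 still-open variables, 7 fits only Ivy (and all 6 values in {1, 2, 3, 5, 6, 7} must be used), so Ivy = 7.
The 2 variables Hank and Grace are confined to {2, 3}, which locks those values in; drop them from Nate, Alice, Jack.
So Nate = 6.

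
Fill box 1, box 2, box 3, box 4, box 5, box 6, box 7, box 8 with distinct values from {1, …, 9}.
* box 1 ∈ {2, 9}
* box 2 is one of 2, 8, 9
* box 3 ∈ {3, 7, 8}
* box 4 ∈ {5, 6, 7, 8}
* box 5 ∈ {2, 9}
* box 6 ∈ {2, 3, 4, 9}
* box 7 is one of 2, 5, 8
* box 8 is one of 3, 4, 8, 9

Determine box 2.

The 8 variables draw from only 8 values {2, 3, 4, 5, 6, 7, 8, 9}, so each is used; only box 4 can be 6, hence box 4 = 6.
The 7 still-open variables draw from only 7 values {2, 3, 4, 5, 7, 8, 9}, so each is used; only box 7 can be 5, hence box 7 = 5.
The 6 still-open variables draw from only 6 values {2, 3, 4, 7, 8, 9}, so each is used; only box 3 can be 7, hence box 3 = 7.
box 1 and box 5 between them cover only {2, 9} — a naked pair. Remove those values from box 2, box 6, box 8.
So box 2 = 8.

8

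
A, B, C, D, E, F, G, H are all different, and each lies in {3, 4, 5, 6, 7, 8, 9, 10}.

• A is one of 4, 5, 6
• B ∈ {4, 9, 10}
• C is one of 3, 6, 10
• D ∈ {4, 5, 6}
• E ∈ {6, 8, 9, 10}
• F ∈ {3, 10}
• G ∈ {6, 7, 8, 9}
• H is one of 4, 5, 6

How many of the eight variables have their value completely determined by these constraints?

3

Among the 8 variables, 7 fits only G (and all 8 values in {3, 4, 5, 6, 7, 8, 9, 10} must be used), so G = 7.
Among the 7 still-open variables, 8 fits only E (and all 7 values in {3, 4, 5, 6, 8, 9, 10} must be used), so E = 8.
The 6 still-open variables together cover exactly {3, 4, 5, 6, 9, 10} — 6 values for 6 variables — and 9 appears only in B's list, so B = 9.
A, D, H between them cover only {4, 5, 6} — a naked triple. Remove those values from C.
Determined: B=9, E=8, G=7. The other variables each still have more than one consistent value. That makes 3.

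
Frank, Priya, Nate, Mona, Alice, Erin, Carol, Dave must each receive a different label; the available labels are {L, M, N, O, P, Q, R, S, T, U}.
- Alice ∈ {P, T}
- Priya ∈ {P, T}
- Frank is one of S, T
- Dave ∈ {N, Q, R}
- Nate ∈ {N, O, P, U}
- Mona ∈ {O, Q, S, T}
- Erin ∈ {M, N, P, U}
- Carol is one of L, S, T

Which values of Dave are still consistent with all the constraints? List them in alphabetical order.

N, Q, R

Priya and Alice between them cover only {P, T} — a naked pair. Remove those values from Frank, Nate, Mona, Erin, Carol.
Frank has just one choice, so Frank = S. Remove S from Mona, Carol.
Carol's domain is down to {L}, so Carol = L.
No further eliminations apply; Dave can still be any of N, Q, R.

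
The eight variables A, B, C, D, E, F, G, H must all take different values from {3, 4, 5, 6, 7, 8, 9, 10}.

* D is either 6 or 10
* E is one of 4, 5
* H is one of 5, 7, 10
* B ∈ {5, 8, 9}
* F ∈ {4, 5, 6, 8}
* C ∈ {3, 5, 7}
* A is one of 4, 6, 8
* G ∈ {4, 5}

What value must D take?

The 8 variables together cover exactly {3, 4, 5, 6, 7, 8, 9, 10} — 8 values for 8 variables — and 3 appears only in C's list, so C = 3.
Among the 7 still-open variables, 7 fits only H (and all 7 values in {4, 5, 6, 7, 8, 9, 10} must be used), so H = 7.
The 6 still-open variables draw from only 6 values {4, 5, 6, 8, 9, 10}, so each is used; only B can be 9, hence B = 9.
The 5 still-open variables together cover exactly {4, 5, 6, 8, 10} — 5 values for 5 variables — and 10 appears only in D's list, so D = 10.

10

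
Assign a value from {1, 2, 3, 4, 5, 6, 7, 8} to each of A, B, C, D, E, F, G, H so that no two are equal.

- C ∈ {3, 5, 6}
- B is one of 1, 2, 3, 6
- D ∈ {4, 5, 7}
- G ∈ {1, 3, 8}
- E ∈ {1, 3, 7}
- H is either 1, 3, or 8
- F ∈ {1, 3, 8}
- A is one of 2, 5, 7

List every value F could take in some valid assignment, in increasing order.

1, 3, 8

The 8 variables draw from only 8 values {1, 2, 3, 4, 5, 6, 7, 8}, so each is used; only D can be 4, hence D = 4.
F, G, H share exactly the 3 values {1, 3, 8}; by pigeonhole those values go to them, so strike 1, 3, 8 from B, C, E.
E has just one choice, so E = 7. Remove 7 from A.
No further eliminations apply; F can still be any of 1, 3, 8.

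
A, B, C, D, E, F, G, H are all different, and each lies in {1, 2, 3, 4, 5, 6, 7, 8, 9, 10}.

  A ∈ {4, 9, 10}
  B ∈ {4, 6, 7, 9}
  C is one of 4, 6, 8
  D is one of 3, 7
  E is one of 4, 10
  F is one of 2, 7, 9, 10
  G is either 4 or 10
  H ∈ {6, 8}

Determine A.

9

The 8 variables draw from only 8 values {2, 3, 4, 6, 7, 8, 9, 10}, so each is used; only F can be 2, hence F = 2.
The 7 still-open variables draw from only 7 values {3, 4, 6, 7, 8, 9, 10}, so each is used; only D can be 3, hence D = 3.
The 6 still-open variables together cover exactly {4, 6, 7, 8, 9, 10} — 6 values for 6 variables — and 7 appears only in B's list, so B = 7.
Among the 5 still-open variables, 9 fits only A (and all 5 values in {4, 6, 8, 9, 10} must be used), so A = 9.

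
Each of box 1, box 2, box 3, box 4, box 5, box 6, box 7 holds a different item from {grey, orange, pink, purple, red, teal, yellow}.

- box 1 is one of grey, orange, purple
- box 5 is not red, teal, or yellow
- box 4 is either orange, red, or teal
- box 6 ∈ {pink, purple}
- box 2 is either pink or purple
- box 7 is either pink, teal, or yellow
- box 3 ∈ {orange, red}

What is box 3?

Among the 7 variables, yellow fits only box 7 (and all 7 values in {grey, orange, pink, purple, red, teal, yellow} must be used), so box 7 = yellow.
Among the 6 still-open variables, teal fits only box 4 (and all 6 values in {grey, orange, pink, purple, red, teal} must be used), so box 4 = teal.
The 5 still-open variables together cover exactly {grey, orange, pink, purple, red} — 5 values for 5 variables — and red appears only in box 3's list, so box 3 = red.

red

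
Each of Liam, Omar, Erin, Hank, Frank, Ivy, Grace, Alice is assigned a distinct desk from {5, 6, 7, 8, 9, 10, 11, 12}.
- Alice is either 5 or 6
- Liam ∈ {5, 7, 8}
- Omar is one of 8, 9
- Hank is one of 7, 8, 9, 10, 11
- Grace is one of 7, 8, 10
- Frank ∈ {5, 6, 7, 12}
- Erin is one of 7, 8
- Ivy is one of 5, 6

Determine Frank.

12

Among the 8 variables, 11 fits only Hank (and all 8 values in {5, 6, 7, 8, 9, 10, 11, 12} must be used), so Hank = 11.
Among the 7 still-open variables, 9 fits only Omar (and all 7 values in {5, 6, 7, 8, 9, 10, 12} must be used), so Omar = 9.
The 6 still-open variables draw from only 6 values {5, 6, 7, 8, 10, 12}, so each is used; only Grace can be 10, hence Grace = 10.
Among the 5 still-open variables, 12 fits only Frank (and all 5 values in {5, 6, 7, 8, 12} must be used), so Frank = 12.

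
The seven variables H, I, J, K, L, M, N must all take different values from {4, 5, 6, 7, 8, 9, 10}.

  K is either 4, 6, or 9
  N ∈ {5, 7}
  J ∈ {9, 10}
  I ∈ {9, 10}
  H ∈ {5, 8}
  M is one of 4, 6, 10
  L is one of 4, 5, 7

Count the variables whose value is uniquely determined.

The 7 variables together cover exactly {4, 5, 6, 7, 8, 9, 10} — 7 values for 7 variables — and 8 appears only in H's list, so H = 8.
I and J between them cover only {9, 10} — a naked pair. Remove those values from K, M.
K and M between them cover only {4, 6} — a naked pair. Remove those values from L.
Determined: H=8. The other variables each still have more than one consistent value. That makes 1.

1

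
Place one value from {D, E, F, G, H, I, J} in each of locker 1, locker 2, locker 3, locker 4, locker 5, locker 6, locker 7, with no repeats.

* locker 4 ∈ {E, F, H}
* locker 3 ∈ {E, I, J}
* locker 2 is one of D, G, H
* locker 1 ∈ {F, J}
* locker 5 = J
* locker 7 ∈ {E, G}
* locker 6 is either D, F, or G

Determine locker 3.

locker 5's domain is down to {J}, so locker 5 = J. Eliminate J elsewhere: locker 1, locker 3.
locker 1's domain is down to {F}, so locker 1 = F. Eliminate F elsewhere: locker 4, locker 6.
Among the 5 still-open variables, I fits only locker 3 (and all 5 values in {D, E, G, H, I} must be used), so locker 3 = I.

I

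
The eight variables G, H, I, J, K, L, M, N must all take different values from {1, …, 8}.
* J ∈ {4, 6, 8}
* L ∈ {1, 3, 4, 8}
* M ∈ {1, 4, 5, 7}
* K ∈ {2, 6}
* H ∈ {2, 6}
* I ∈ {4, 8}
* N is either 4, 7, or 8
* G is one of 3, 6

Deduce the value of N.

Among the 8 variables, 5 fits only M (and all 8 values in {1, 2, 3, 4, 5, 6, 7, 8} must be used), so M = 5.
The 7 still-open variables draw from only 7 values {1, 2, 3, 4, 6, 7, 8}, so each is used; only L can be 1, hence L = 1.
Among the 6 still-open variables, 3 fits only G (and all 6 values in {2, 3, 4, 6, 7, 8} must be used), so G = 3.
The 5 still-open variables together cover exactly {2, 4, 6, 7, 8} — 5 values for 5 variables — and 7 appears only in N's list, so N = 7.

7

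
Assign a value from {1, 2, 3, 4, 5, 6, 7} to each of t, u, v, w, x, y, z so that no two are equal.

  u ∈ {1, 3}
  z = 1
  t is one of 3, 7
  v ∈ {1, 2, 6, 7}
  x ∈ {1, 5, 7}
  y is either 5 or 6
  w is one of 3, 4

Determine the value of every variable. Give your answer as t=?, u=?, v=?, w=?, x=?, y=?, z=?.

z must be 1 (only option left). Eliminate 1 elsewhere: u, v, x.
u must be 3 (only option left). So t, w can't be 3.
w must be 4 (only option left).
t must be 7 (only option left). So v, x can't be 7.
x must be 5 (only option left). Strike 5 from y.
That leaves y = 6. Remove 6 from v.
v must be 2 (only option left).

t=7, u=3, v=2, w=4, x=5, y=6, z=1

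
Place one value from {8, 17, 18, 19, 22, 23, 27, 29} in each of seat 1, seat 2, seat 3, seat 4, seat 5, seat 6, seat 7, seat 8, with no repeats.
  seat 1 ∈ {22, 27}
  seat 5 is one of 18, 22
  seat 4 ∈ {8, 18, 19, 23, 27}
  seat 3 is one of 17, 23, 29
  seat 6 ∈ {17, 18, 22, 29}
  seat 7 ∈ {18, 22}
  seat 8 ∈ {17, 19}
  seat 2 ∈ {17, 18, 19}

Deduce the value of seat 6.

29

The 8 variables draw from only 8 values {8, 17, 18, 19, 22, 23, 27, 29}, so each is used; only seat 4 can be 8, hence seat 4 = 8.
The 7 still-open variables together cover exactly {17, 18, 19, 22, 23, 27, 29} — 7 values for 7 variables — and 23 appears only in seat 3's list, so seat 3 = 23.
Among the 6 still-open variables, 27 fits only seat 1 (and all 6 values in {17, 18, 19, 22, 27, 29} must be used), so seat 1 = 27.
Among the 5 still-open variables, 29 fits only seat 6 (and all 5 values in {17, 18, 19, 22, 29} must be used), so seat 6 = 29.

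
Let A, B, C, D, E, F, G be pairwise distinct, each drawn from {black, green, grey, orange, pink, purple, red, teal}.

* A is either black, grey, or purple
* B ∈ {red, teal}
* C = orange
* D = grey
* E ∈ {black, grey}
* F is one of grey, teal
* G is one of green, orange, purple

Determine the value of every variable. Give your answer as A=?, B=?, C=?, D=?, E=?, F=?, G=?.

A=purple, B=red, C=orange, D=grey, E=black, F=teal, G=green

C must be orange (only option left). Eliminate orange elsewhere: G.
D must be grey (only option left). Strike grey from A, E, F.
E has just one choice, so E = black. Strike black from A.
F must be teal (only option left). So B can't be teal.
A's domain is down to {purple}, so A = purple. So G can't be purple.
B's domain is down to {red}, so B = red.
G has just one choice, so G = green.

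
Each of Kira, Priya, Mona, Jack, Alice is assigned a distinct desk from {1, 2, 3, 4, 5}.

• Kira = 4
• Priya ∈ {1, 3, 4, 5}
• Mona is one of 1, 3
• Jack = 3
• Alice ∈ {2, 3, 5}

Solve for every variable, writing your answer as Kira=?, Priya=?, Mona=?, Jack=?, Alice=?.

Kira has just one choice, so Kira = 4. Eliminate 4 elsewhere: Priya.
Jack has just one choice, so Jack = 3. Eliminate 3 elsewhere: Priya, Mona, Alice.
Mona has just one choice, so Mona = 1. Eliminate 1 elsewhere: Priya.
Priya's domain is down to {5}, so Priya = 5. So Alice can't be 5.
Alice must be 2 (only option left).

Kira=4, Priya=5, Mona=1, Jack=3, Alice=2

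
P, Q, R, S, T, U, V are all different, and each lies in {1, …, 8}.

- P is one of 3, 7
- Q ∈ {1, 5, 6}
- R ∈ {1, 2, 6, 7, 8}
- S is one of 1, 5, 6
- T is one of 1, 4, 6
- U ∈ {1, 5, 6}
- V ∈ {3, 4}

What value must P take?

Q, S, U share exactly the 3 values {1, 5, 6}; by pigeonhole those values go to them, so strike 1, 5, 6 from R, T.
T has just one choice, so T = 4. Remove 4 from V.
V's domain is down to {3}, so V = 3. Eliminate 3 elsewhere: P.
So P = 7.

7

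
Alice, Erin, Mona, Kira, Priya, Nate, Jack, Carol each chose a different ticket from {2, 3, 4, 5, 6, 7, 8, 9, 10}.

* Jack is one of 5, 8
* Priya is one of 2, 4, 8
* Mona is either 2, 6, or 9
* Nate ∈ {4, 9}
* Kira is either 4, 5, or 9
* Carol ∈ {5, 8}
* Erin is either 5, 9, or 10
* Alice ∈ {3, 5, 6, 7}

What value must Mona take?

6

Jack and Carol share exactly the 2 values {5, 8}; by pigeonhole those values go to them, so strike 5, 8 from Alice, Erin, Kira, Priya.
Kira and Nate between them cover only {4, 9} — a naked pair. Remove those values from Erin, Mona, Priya.
Erin's domain is down to {10}, so Erin = 10.
That leaves Priya = 2. Strike 2 from Mona.
So Mona = 6.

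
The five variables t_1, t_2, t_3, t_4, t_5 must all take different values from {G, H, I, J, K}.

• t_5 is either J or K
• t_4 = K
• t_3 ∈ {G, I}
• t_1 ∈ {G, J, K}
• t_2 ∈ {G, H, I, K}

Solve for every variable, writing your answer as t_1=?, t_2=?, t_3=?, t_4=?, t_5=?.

t_4 has just one choice, so t_4 = K. Strike K from t_1, t_2, t_5.
t_5 has just one choice, so t_5 = J. Eliminate J elsewhere: t_1.
That leaves t_1 = G. Strike G from t_2, t_3.
t_3 must be I (only option left). Strike I from t_2.
t_2's domain is down to {H}, so t_2 = H.

t_1=G, t_2=H, t_3=I, t_4=K, t_5=J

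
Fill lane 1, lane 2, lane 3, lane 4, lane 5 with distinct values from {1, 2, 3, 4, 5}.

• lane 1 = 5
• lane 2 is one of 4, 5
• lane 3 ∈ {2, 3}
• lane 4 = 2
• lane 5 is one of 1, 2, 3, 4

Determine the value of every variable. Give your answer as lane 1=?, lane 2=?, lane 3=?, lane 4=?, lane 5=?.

lane 1 has just one choice, so lane 1 = 5. Remove 5 from lane 2.
lane 2's domain is down to {4}, so lane 2 = 4. Eliminate 4 elsewhere: lane 5.
That leaves lane 4 = 2. So lane 3, lane 5 can't be 2.
lane 3 has just one choice, so lane 3 = 3. So lane 5 can't be 3.
That leaves lane 5 = 1.

lane 1=5, lane 2=4, lane 3=3, lane 4=2, lane 5=1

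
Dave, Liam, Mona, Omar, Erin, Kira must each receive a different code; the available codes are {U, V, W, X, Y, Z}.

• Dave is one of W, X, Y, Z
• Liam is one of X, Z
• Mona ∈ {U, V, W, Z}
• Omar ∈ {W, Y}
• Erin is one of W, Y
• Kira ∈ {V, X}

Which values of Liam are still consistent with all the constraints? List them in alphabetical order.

X, Z

The 6 variables together cover exactly {U, V, W, X, Y, Z} — 6 values for 6 variables — and U appears only in Mona's list, so Mona = U.
Among the 5 still-open variables, V fits only Kira (and all 5 values in {V, W, X, Y, Z} must be used), so Kira = V.
The 2 variables Omar and Erin are confined to {W, Y}, which locks those values in; drop them from Dave.
No further eliminations apply; Liam can still be any of X, Z.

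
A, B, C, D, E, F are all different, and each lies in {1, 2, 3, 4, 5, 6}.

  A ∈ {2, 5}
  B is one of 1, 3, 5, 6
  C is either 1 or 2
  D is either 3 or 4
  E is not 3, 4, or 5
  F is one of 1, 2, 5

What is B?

3

Among the 6 variables, 4 fits only D (and all 6 values in {1, 2, 3, 4, 5, 6} must be used), so D = 4.
The 5 still-open variables together cover exactly {1, 2, 3, 5, 6} — 5 values for 5 variables — and 3 appears only in B's list, so B = 3.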